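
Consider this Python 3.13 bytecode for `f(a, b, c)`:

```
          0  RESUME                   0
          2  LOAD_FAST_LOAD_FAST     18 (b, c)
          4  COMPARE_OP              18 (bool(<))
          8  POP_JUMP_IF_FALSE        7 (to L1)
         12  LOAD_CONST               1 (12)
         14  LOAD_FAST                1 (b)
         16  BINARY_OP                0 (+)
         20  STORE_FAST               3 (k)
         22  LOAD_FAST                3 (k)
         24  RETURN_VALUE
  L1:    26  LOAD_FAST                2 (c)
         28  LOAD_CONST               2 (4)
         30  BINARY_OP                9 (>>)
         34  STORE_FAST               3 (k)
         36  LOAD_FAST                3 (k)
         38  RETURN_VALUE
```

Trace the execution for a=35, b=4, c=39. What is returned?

16

LOAD_FAST_LOAD_FAST b,c → push 4,39. Stack: [4, 39]
COMPARE_OP bool(<) → 4 vs 39 = True. Stack: [True]
POP_JUMP_IF_FALSE → pop True; no jump. Stack: []
LOAD_CONST → push 12. Stack: [12]
LOAD_FAST b → push 4. Stack: [12, 4]
BINARY_OP + → 12 + 4 = 16. Stack: [16]
STORE_FAST k → k=16. Stack: []
LOAD_FAST k → push 16. Stack: [16]
RETURN_VALUE → return 16.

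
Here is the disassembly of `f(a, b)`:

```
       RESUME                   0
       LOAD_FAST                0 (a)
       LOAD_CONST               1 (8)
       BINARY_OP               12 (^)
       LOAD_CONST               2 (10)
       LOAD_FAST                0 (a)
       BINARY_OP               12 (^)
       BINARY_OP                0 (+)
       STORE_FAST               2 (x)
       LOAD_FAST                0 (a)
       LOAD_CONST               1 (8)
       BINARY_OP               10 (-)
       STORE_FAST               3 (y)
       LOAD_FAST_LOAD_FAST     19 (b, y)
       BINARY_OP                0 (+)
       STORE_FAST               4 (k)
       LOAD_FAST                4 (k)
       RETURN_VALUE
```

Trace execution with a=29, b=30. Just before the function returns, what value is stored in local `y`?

21

LOAD_FAST a → push 29. Stack: [29]
LOAD_CONST → push 8. Stack: [29, 8]
BINARY_OP ^ → 29 ^ 8 = 21. Stack: [21]
LOAD_CONST → push 10. Stack: [21, 10]
LOAD_FAST a → push 29. Stack: [21, 10, 29]
BINARY_OP ^ → 10 ^ 29 = 23. Stack: [21, 23]
BINARY_OP + → 21 + 23 = 44. Stack: [44]
STORE_FAST x → x=44. Stack: []
LOAD_FAST a → push 29. Stack: [29]
LOAD_CONST → push 8. Stack: [29, 8]
BINARY_OP - → 29 - 8 = 21. Stack: [21]
STORE_FAST y → y=21. Stack: []
LOAD_FAST_LOAD_FAST b,y → push 30,21. Stack: [30, 21]
BINARY_OP + → 30 + 21 = 51. Stack: [51]
STORE_FAST k → k=51. Stack: []
LOAD_FAST k → push 51. Stack: [51]
RETURN_VALUE → return 51.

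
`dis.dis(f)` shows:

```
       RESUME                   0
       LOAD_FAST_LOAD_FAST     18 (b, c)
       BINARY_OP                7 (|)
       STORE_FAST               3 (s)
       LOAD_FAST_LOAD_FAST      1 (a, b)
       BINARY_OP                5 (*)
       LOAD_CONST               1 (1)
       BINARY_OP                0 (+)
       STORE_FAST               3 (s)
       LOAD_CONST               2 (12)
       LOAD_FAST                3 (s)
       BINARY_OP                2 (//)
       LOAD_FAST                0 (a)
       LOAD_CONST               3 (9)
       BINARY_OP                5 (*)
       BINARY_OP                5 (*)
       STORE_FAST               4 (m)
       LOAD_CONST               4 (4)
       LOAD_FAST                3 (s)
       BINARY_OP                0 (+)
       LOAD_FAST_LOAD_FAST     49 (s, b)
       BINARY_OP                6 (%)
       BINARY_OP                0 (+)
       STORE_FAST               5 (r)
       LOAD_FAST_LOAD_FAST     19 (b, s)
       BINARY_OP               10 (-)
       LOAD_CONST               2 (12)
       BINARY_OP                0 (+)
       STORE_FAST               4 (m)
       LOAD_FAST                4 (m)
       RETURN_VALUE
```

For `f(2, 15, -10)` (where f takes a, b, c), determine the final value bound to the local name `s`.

LOAD_FAST_LOAD_FAST b,c → push 15,-10. Stack: [15, -10]
BINARY_OP | → 15 | -10 = -1. Stack: [-1]
STORE_FAST s → s=-1. Stack: []
LOAD_FAST_LOAD_FAST a,b → push 2,15. Stack: [2, 15]
BINARY_OP * → 2 * 15 = 30. Stack: [30]
LOAD_CONST → push 1. Stack: [30, 1]
BINARY_OP + → 30 + 1 = 31. Stack: [31]
STORE_FAST s → s=31. Stack: []
LOAD_CONST → push 12. Stack: [12]
LOAD_FAST s → push 31. Stack: [12, 31]
BINARY_OP // → 12 // 31 = 0. Stack: [0]
LOAD_FAST a → push 2. Stack: [0, 2]
LOAD_CONST → push 9. Stack: [0, 2, 9]
BINARY_OP * → 2 * 9 = 18. Stack: [0, 18]
BINARY_OP * → 0 * 18 = 0. Stack: [0]
STORE_FAST m → m=0. Stack: []
LOAD_CONST → push 4. Stack: [4]
LOAD_FAST s → push 31. Stack: [4, 31]
BINARY_OP + → 4 + 31 = 35. Stack: [35]
LOAD_FAST_LOAD_FAST s,b → push 31,15. Stack: [35, 31, 15]
BINARY_OP % → 31 % 15 = 1. Stack: [35, 1]
BINARY_OP + → 35 + 1 = 36. Stack: [36]
STORE_FAST r → r=36. Stack: []
LOAD_FAST_LOAD_FAST b,s → push 15,31. Stack: [15, 31]
BINARY_OP - → 15 - 31 = -16. Stack: [-16]
LOAD_CONST → push 12. Stack: [-16, 12]
BINARY_OP + → -16 + 12 = -4. Stack: [-4]
STORE_FAST m → m=-4. Stack: []
LOAD_FAST m → push -4. Stack: [-4]
RETURN_VALUE → return -4.

31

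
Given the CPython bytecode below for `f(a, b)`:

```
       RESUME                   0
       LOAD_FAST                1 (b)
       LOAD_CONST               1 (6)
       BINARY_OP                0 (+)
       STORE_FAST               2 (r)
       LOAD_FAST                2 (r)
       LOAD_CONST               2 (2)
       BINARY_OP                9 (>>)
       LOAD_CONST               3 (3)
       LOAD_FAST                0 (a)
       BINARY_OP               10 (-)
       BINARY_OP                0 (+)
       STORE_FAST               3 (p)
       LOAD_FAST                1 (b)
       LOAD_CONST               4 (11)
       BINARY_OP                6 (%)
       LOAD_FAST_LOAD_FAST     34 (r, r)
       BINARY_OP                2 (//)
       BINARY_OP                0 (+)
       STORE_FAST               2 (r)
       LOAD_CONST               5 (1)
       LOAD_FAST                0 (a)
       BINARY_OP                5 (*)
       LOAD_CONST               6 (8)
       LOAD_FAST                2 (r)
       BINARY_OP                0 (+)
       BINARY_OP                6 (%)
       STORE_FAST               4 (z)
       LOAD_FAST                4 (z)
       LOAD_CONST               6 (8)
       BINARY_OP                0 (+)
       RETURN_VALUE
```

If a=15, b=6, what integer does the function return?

LOAD_FAST b → push 6. Stack: [6]
LOAD_CONST → push 6. Stack: [6, 6]
BINARY_OP + → 6 + 6 = 12. Stack: [12]
STORE_FAST r → r=12. Stack: []
LOAD_FAST r → push 12. Stack: [12]
LOAD_CONST → push 2. Stack: [12, 2]
BINARY_OP >> → 12 >> 2 = 3. Stack: [3]
LOAD_CONST → push 3. Stack: [3, 3]
LOAD_FAST a → push 15. Stack: [3, 3, 15]
BINARY_OP - → 3 - 15 = -12. Stack: [3, -12]
BINARY_OP + → 3 + -12 = -9. Stack: [-9]
STORE_FAST p → p=-9. Stack: []
LOAD_FAST b → push 6. Stack: [6]
LOAD_CONST → push 11. Stack: [6, 11]
BINARY_OP % → 6 % 11 = 6. Stack: [6]
LOAD_FAST_LOAD_FAST r,r → push 12,12. Stack: [6, 12, 12]
BINARY_OP // → 12 // 12 = 1. Stack: [6, 1]
BINARY_OP + → 6 + 1 = 7. Stack: [7]
STORE_FAST r → r=7. Stack: []
LOAD_CONST → push 1. Stack: [1]
LOAD_FAST a → push 15. Stack: [1, 15]
BINARY_OP * → 1 * 15 = 15. Stack: [15]
LOAD_CONST → push 8. Stack: [15, 8]
LOAD_FAST r → push 7. Stack: [15, 8, 7]
BINARY_OP + → 8 + 7 = 15. Stack: [15, 15]
BINARY_OP % → 15 % 15 = 0. Stack: [0]
STORE_FAST z → z=0. Stack: []
LOAD_FAST z → push 0. Stack: [0]
LOAD_CONST → push 8. Stack: [0, 8]
BINARY_OP + → 0 + 8 = 8. Stack: [8]
RETURN_VALUE → return 8.

8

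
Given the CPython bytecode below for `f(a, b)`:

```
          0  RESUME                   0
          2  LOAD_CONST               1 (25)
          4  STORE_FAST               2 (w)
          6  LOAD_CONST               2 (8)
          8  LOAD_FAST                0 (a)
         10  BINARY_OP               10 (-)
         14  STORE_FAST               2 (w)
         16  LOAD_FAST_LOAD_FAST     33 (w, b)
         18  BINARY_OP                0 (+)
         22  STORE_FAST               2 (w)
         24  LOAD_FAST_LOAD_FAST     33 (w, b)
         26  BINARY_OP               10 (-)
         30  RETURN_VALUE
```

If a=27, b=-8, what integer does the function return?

LOAD_CONST → push 25. Stack: [25]
STORE_FAST w → w=25. Stack: []
LOAD_CONST → push 8. Stack: [8]
LOAD_FAST a → push 27. Stack: [8, 27]
BINARY_OP - → 8 - 27 = -19. Stack: [-19]
STORE_FAST w → w=-19. Stack: []
LOAD_FAST_LOAD_FAST w,b → push -19,-8. Stack: [-19, -8]
BINARY_OP + → -19 + -8 = -27. Stack: [-27]
STORE_FAST w → w=-27. Stack: []
LOAD_FAST_LOAD_FAST w,b → push -27,-8. Stack: [-27, -8]
BINARY_OP - → -27 - -8 = -19. Stack: [-19]
RETURN_VALUE → return -19.

-19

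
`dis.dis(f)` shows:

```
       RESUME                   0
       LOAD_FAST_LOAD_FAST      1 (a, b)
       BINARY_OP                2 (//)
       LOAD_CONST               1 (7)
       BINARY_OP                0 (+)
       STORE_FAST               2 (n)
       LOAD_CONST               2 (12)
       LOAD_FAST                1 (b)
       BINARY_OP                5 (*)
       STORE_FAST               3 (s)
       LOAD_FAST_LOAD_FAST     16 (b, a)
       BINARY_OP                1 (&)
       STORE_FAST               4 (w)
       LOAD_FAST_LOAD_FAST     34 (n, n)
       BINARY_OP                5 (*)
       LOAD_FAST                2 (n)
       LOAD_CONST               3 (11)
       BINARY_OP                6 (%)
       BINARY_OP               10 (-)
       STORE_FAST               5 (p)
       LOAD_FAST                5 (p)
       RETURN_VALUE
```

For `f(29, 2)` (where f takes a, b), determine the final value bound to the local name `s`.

24

LOAD_FAST_LOAD_FAST a,b → push 29,2. Stack: [29, 2]
BINARY_OP // → 29 // 2 = 14. Stack: [14]
LOAD_CONST → push 7. Stack: [14, 7]
BINARY_OP + → 14 + 7 = 21. Stack: [21]
STORE_FAST n → n=21. Stack: []
LOAD_CONST → push 12. Stack: [12]
LOAD_FAST b → push 2. Stack: [12, 2]
BINARY_OP * → 12 * 2 = 24. Stack: [24]
STORE_FAST s → s=24. Stack: []
LOAD_FAST_LOAD_FAST b,a → push 2,29. Stack: [2, 29]
BINARY_OP & → 2 & 29 = 0. Stack: [0]
STORE_FAST w → w=0. Stack: []
LOAD_FAST_LOAD_FAST n,n → push 21,21. Stack: [21, 21]
BINARY_OP * → 21 * 21 = 441. Stack: [441]
LOAD_FAST n → push 21. Stack: [441, 21]
LOAD_CONST → push 11. Stack: [441, 21, 11]
BINARY_OP % → 21 % 11 = 10. Stack: [441, 10]
BINARY_OP - → 441 - 10 = 431. Stack: [431]
STORE_FAST p → p=431. Stack: []
LOAD_FAST p → push 431. Stack: [431]
RETURN_VALUE → return 431.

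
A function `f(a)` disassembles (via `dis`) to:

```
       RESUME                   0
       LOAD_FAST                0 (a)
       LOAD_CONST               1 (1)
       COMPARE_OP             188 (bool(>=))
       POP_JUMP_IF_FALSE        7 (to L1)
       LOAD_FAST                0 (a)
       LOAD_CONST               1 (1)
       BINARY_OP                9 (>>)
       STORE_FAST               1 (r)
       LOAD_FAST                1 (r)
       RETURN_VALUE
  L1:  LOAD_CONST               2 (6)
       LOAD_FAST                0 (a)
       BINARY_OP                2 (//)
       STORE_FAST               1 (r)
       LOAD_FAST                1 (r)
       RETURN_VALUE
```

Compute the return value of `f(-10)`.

LOAD_FAST a → push -10. Stack: [-10]
LOAD_CONST → push 1. Stack: [-10, 1]
COMPARE_OP bool(>=) → -10 vs 1 = False. Stack: [False]
POP_JUMP_IF_FALSE → pop False; jump. Stack: []
LOAD_CONST → push 6. Stack: [6]
LOAD_FAST a → push -10. Stack: [6, -10]
BINARY_OP // → 6 // -10 = -1. Stack: [-1]
STORE_FAST r → r=-1. Stack: []
LOAD_FAST r → push -1. Stack: [-1]
RETURN_VALUE → return -1.

-1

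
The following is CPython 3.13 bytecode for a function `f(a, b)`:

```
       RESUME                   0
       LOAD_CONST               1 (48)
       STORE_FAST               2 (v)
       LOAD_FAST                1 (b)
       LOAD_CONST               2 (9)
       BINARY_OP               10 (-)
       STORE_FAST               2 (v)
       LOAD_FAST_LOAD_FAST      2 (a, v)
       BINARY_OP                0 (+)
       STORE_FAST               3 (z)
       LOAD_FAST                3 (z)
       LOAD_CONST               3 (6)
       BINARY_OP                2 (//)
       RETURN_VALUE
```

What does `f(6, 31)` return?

LOAD_CONST → push 48. Stack: [48]
STORE_FAST v → v=48. Stack: []
LOAD_FAST b → push 31. Stack: [31]
LOAD_CONST → push 9. Stack: [31, 9]
BINARY_OP - → 31 - 9 = 22. Stack: [22]
STORE_FAST v → v=22. Stack: []
LOAD_FAST_LOAD_FAST a,v → push 6,22. Stack: [6, 22]
BINARY_OP + → 6 + 22 = 28. Stack: [28]
STORE_FAST z → z=28. Stack: []
LOAD_FAST z → push 28. Stack: [28]
LOAD_CONST → push 6. Stack: [28, 6]
BINARY_OP // → 28 // 6 = 4. Stack: [4]
RETURN_VALUE → return 4.

4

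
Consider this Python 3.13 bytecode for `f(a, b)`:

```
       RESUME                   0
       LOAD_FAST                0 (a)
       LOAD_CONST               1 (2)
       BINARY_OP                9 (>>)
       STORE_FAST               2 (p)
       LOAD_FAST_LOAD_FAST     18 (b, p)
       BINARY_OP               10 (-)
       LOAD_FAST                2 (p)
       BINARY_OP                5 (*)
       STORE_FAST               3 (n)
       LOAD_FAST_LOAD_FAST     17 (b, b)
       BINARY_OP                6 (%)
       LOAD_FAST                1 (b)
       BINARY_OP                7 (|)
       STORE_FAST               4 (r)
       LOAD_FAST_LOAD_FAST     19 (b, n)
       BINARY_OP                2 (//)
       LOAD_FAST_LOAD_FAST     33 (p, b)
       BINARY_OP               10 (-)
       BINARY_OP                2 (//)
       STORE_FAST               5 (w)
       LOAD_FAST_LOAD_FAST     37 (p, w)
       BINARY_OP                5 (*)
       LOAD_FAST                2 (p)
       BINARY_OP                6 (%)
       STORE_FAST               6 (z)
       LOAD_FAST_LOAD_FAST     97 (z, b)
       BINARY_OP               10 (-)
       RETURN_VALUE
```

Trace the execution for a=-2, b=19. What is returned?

LOAD_FAST a → push -2. Stack: [-2]
LOAD_CONST → push 2. Stack: [-2, 2]
BINARY_OP >> → -2 >> 2 = -1. Stack: [-1]
STORE_FAST p → p=-1. Stack: []
LOAD_FAST_LOAD_FAST b,p → push 19,-1. Stack: [19, -1]
BINARY_OP - → 19 - -1 = 20. Stack: [20]
LOAD_FAST p → push -1. Stack: [20, -1]
BINARY_OP * → 20 * -1 = -20. Stack: [-20]
STORE_FAST n → n=-20. Stack: []
LOAD_FAST_LOAD_FAST b,b → push 19,19. Stack: [19, 19]
BINARY_OP % → 19 % 19 = 0. Stack: [0]
LOAD_FAST b → push 19. Stack: [0, 19]
BINARY_OP | → 0 | 19 = 19. Stack: [19]
STORE_FAST r → r=19. Stack: []
LOAD_FAST_LOAD_FAST b,n → push 19,-20. Stack: [19, -20]
BINARY_OP // → 19 // -20 = -1. Stack: [-1]
LOAD_FAST_LOAD_FAST p,b → push -1,19. Stack: [-1, -1, 19]
BINARY_OP - → -1 - 19 = -20. Stack: [-1, -20]
BINARY_OP // → -1 // -20 = 0. Stack: [0]
STORE_FAST w → w=0. Stack: []
LOAD_FAST_LOAD_FAST p,w → push -1,0. Stack: [-1, 0]
BINARY_OP * → -1 * 0 = 0. Stack: [0]
LOAD_FAST p → push -1. Stack: [0, -1]
BINARY_OP % → 0 % -1 = 0. Stack: [0]
STORE_FAST z → z=0. Stack: []
LOAD_FAST_LOAD_FAST z,b → push 0,19. Stack: [0, 19]
BINARY_OP - → 0 - 19 = -19. Stack: [-19]
RETURN_VALUE → return -19.

-19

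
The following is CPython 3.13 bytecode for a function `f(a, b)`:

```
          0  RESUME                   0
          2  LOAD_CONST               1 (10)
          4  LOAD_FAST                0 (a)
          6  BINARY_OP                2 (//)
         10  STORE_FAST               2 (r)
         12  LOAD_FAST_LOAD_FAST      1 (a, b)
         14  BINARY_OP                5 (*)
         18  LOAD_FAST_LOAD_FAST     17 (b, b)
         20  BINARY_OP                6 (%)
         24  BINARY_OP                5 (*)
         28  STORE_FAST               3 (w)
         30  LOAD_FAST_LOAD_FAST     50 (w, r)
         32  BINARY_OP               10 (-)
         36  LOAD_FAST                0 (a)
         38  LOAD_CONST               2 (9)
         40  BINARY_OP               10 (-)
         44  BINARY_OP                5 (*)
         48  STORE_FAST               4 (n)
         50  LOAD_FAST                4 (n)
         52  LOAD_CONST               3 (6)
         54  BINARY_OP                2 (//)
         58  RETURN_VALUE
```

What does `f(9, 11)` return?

0

LOAD_CONST → push 10. Stack: [10]
LOAD_FAST a → push 9. Stack: [10, 9]
BINARY_OP // → 10 // 9 = 1. Stack: [1]
STORE_FAST r → r=1. Stack: []
LOAD_FAST_LOAD_FAST a,b → push 9,11. Stack: [9, 11]
BINARY_OP * → 9 * 11 = 99. Stack: [99]
LOAD_FAST_LOAD_FAST b,b → push 11,11. Stack: [99, 11, 11]
BINARY_OP % → 11 % 11 = 0. Stack: [99, 0]
BINARY_OP * → 99 * 0 = 0. Stack: [0]
STORE_FAST w → w=0. Stack: []
LOAD_FAST_LOAD_FAST w,r → push 0,1. Stack: [0, 1]
BINARY_OP - → 0 - 1 = -1. Stack: [-1]
LOAD_FAST a → push 9. Stack: [-1, 9]
LOAD_CONST → push 9. Stack: [-1, 9, 9]
BINARY_OP - → 9 - 9 = 0. Stack: [-1, 0]
BINARY_OP * → -1 * 0 = 0. Stack: [0]
STORE_FAST n → n=0. Stack: []
LOAD_FAST n → push 0. Stack: [0]
LOAD_CONST → push 6. Stack: [0, 6]
BINARY_OP // → 0 // 6 = 0. Stack: [0]
RETURN_VALUE → return 0.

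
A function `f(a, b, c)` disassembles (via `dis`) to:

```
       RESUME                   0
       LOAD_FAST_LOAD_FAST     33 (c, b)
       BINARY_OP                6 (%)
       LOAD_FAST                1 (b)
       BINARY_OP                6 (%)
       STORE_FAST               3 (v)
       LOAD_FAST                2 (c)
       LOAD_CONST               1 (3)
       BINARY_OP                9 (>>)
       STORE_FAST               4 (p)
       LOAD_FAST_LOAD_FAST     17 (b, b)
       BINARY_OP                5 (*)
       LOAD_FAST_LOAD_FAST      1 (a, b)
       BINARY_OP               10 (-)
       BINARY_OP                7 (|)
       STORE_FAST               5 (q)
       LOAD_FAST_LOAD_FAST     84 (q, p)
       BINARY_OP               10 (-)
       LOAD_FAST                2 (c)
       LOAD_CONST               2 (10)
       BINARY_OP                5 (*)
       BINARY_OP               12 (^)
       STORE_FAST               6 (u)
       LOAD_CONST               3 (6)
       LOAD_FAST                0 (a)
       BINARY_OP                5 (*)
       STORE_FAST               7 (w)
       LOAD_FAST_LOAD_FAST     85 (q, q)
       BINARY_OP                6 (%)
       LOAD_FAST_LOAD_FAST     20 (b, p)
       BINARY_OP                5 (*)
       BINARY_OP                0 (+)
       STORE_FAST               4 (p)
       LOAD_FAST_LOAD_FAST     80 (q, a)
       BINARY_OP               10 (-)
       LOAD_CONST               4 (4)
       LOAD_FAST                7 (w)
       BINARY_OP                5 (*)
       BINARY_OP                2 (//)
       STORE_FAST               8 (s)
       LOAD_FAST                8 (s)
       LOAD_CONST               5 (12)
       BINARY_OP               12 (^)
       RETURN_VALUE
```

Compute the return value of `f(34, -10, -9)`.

LOAD_FAST_LOAD_FAST c,b → push -9,-10. Stack: [-9, -10]
BINARY_OP % → -9 % -10 = -9. Stack: [-9]
LOAD_FAST b → push -10. Stack: [-9, -10]
BINARY_OP % → -9 % -10 = -9. Stack: [-9]
STORE_FAST v → v=-9. Stack: []
LOAD_FAST c → push -9. Stack: [-9]
LOAD_CONST → push 3. Stack: [-9, 3]
BINARY_OP >> → -9 >> 3 = -2. Stack: [-2]
STORE_FAST p → p=-2. Stack: []
LOAD_FAST_LOAD_FAST b,b → push -10,-10. Stack: [-10, -10]
BINARY_OP * → -10 * -10 = 100. Stack: [100]
LOAD_FAST_LOAD_FAST a,b → push 34,-10. Stack: [100, 34, -10]
BINARY_OP - → 34 - -10 = 44. Stack: [100, 44]
BINARY_OP | → 100 | 44 = 108. Stack: [108]
STORE_FAST q → q=108. Stack: []
LOAD_FAST_LOAD_FAST q,p → push 108,-2. Stack: [108, -2]
BINARY_OP - → 108 - -2 = 110. Stack: [110]
LOAD_FAST c → push -9. Stack: [110, -9]
LOAD_CONST → push 10. Stack: [110, -9, 10]
BINARY_OP * → -9 * 10 = -90. Stack: [110, -90]
BINARY_OP ^ → 110 ^ -90 = -56. Stack: [-56]
STORE_FAST u → u=-56. Stack: []
LOAD_CONST → push 6. Stack: [6]
LOAD_FAST a → push 34. Stack: [6, 34]
BINARY_OP * → 6 * 34 = 204. Stack: [204]
STORE_FAST w → w=204. Stack: []
LOAD_FAST_LOAD_FAST q,q → push 108,108. Stack: [108, 108]
BINARY_OP % → 108 % 108 = 0. Stack: [0]
LOAD_FAST_LOAD_FAST b,p → push -10,-2. Stack: [0, -10, -2]
BINARY_OP * → -10 * -2 = 20. Stack: [0, 20]
BINARY_OP + → 0 + 20 = 20. Stack: [20]
STORE_FAST p → p=20. Stack: []
LOAD_FAST_LOAD_FAST q,a → push 108,34. Stack: [108, 34]
BINARY_OP - → 108 - 34 = 74. Stack: [74]
LOAD_CONST → push 4. Stack: [74, 4]
LOAD_FAST w → push 204. Stack: [74, 4, 204]
BINARY_OP * → 4 * 204 = 816. Stack: [74, 816]
BINARY_OP // → 74 // 816 = 0. Stack: [0]
STORE_FAST s → s=0. Stack: []
LOAD_FAST s → push 0. Stack: [0]
LOAD_CONST → push 12. Stack: [0, 12]
BINARY_OP ^ → 0 ^ 12 = 12. Stack: [12]
RETURN_VALUE → return 12.

12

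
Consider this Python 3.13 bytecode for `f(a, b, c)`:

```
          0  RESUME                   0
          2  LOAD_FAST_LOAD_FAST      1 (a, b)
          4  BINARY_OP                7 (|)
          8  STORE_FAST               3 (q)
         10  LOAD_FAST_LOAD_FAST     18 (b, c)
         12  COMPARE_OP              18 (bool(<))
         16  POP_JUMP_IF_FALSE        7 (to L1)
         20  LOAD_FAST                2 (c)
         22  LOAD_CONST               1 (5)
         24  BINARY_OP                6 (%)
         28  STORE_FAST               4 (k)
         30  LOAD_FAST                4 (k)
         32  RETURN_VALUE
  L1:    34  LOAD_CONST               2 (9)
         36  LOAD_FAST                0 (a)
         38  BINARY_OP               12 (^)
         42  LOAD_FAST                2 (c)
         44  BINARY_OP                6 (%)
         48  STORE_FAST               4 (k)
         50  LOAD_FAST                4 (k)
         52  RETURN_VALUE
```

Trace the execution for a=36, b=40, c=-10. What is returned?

-5

LOAD_FAST_LOAD_FAST a,b → push 36,40. Stack: [36, 40]
BINARY_OP | → 36 | 40 = 44. Stack: [44]
STORE_FAST q → q=44. Stack: []
LOAD_FAST_LOAD_FAST b,c → push 40,-10. Stack: [40, -10]
COMPARE_OP bool(<) → 40 vs -10 = False. Stack: [False]
POP_JUMP_IF_FALSE → pop False; jump. Stack: []
LOAD_CONST → push 9. Stack: [9]
LOAD_FAST a → push 36. Stack: [9, 36]
BINARY_OP ^ → 9 ^ 36 = 45. Stack: [45]
LOAD_FAST c → push -10. Stack: [45, -10]
BINARY_OP % → 45 % -10 = -5. Stack: [-5]
STORE_FAST k → k=-5. Stack: []
LOAD_FAST k → push -5. Stack: [-5]
RETURN_VALUE → return -5.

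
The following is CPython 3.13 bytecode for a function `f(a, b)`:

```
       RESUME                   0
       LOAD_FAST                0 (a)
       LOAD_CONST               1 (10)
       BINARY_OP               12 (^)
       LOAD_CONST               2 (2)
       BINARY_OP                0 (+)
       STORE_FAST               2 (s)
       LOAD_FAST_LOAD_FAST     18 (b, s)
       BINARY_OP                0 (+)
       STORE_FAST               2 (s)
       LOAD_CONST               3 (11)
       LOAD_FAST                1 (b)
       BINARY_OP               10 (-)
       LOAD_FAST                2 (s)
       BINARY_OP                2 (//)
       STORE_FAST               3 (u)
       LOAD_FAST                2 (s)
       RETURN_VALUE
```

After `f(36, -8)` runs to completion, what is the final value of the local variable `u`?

0

LOAD_FAST a → push 36. Stack: [36]
LOAD_CONST → push 10. Stack: [36, 10]
BINARY_OP ^ → 36 ^ 10 = 46. Stack: [46]
LOAD_CONST → push 2. Stack: [46, 2]
BINARY_OP + → 46 + 2 = 48. Stack: [48]
STORE_FAST s → s=48. Stack: []
LOAD_FAST_LOAD_FAST b,s → push -8,48. Stack: [-8, 48]
BINARY_OP + → -8 + 48 = 40. Stack: [40]
STORE_FAST s → s=40. Stack: []
LOAD_CONST → push 11. Stack: [11]
LOAD_FAST b → push -8. Stack: [11, -8]
BINARY_OP - → 11 - -8 = 19. Stack: [19]
LOAD_FAST s → push 40. Stack: [19, 40]
BINARY_OP // → 19 // 40 = 0. Stack: [0]
STORE_FAST u → u=0. Stack: []
LOAD_FAST s → push 40. Stack: [40]
RETURN_VALUE → return 40.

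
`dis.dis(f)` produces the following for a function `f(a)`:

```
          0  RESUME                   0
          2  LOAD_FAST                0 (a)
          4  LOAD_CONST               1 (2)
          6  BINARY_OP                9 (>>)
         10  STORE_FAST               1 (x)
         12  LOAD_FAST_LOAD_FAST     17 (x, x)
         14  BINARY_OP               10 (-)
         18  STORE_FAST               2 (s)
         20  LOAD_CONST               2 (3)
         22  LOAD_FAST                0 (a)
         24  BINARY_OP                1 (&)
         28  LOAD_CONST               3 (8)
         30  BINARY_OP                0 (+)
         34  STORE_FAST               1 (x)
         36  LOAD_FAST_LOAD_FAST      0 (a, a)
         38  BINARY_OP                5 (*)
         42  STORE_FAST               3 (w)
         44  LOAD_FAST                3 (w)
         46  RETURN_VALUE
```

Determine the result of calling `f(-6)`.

36

LOAD_FAST a → push -6. Stack: [-6]
LOAD_CONST → push 2. Stack: [-6, 2]
BINARY_OP >> → -6 >> 2 = -2. Stack: [-2]
STORE_FAST x → x=-2. Stack: []
LOAD_FAST_LOAD_FAST x,x → push -2,-2. Stack: [-2, -2]
BINARY_OP - → -2 - -2 = 0. Stack: [0]
STORE_FAST s → s=0. Stack: []
LOAD_CONST → push 3. Stack: [3]
LOAD_FAST a → push -6. Stack: [3, -6]
BINARY_OP & → 3 & -6 = 2. Stack: [2]
LOAD_CONST → push 8. Stack: [2, 8]
BINARY_OP + → 2 + 8 = 10. Stack: [10]
STORE_FAST x → x=10. Stack: []
LOAD_FAST_LOAD_FAST a,a → push -6,-6. Stack: [-6, -6]
BINARY_OP * → -6 * -6 = 36. Stack: [36]
STORE_FAST w → w=36. Stack: []
LOAD_FAST w → push 36. Stack: [36]
RETURN_VALUE → return 36.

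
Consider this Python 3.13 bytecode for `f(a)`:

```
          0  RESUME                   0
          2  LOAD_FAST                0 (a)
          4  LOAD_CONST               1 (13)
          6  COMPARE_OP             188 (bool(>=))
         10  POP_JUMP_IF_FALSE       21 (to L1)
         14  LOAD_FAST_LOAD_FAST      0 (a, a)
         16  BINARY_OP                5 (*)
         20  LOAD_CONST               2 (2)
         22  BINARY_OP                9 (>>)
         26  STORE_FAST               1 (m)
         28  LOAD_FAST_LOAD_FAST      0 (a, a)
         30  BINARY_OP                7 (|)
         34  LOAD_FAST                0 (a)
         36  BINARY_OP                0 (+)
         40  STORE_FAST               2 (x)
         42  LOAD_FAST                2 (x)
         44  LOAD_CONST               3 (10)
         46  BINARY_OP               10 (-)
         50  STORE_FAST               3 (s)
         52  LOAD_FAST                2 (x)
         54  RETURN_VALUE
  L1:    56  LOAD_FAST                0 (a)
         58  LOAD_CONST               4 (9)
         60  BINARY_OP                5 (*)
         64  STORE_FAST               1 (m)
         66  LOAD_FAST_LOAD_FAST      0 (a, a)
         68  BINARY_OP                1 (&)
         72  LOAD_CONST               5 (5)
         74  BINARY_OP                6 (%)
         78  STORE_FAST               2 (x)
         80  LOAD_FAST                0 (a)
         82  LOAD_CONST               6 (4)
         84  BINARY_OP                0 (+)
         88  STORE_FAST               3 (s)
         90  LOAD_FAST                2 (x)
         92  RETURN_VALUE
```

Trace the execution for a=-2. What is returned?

LOAD_FAST a → push -2. Stack: [-2]
LOAD_CONST → push 13. Stack: [-2, 13]
COMPARE_OP bool(>=) → -2 vs 13 = False. Stack: [False]
POP_JUMP_IF_FALSE → pop False; jump. Stack: []
LOAD_FAST a → push -2. Stack: [-2]
LOAD_CONST → push 9. Stack: [-2, 9]
BINARY_OP * → -2 * 9 = -18. Stack: [-18]
STORE_FAST m → m=-18. Stack: []
LOAD_FAST_LOAD_FAST a,a → push -2,-2. Stack: [-2, -2]
BINARY_OP & → -2 & -2 = -2. Stack: [-2]
LOAD_CONST → push 5. Stack: [-2, 5]
BINARY_OP % → -2 % 5 = 3. Stack: [3]
STORE_FAST x → x=3. Stack: []
LOAD_FAST a → push -2. Stack: [-2]
LOAD_CONST → push 4. Stack: [-2, 4]
BINARY_OP + → -2 + 4 = 2. Stack: [2]
STORE_FAST s → s=2. Stack: []
LOAD_FAST x → push 3. Stack: [3]
RETURN_VALUE → return 3.

3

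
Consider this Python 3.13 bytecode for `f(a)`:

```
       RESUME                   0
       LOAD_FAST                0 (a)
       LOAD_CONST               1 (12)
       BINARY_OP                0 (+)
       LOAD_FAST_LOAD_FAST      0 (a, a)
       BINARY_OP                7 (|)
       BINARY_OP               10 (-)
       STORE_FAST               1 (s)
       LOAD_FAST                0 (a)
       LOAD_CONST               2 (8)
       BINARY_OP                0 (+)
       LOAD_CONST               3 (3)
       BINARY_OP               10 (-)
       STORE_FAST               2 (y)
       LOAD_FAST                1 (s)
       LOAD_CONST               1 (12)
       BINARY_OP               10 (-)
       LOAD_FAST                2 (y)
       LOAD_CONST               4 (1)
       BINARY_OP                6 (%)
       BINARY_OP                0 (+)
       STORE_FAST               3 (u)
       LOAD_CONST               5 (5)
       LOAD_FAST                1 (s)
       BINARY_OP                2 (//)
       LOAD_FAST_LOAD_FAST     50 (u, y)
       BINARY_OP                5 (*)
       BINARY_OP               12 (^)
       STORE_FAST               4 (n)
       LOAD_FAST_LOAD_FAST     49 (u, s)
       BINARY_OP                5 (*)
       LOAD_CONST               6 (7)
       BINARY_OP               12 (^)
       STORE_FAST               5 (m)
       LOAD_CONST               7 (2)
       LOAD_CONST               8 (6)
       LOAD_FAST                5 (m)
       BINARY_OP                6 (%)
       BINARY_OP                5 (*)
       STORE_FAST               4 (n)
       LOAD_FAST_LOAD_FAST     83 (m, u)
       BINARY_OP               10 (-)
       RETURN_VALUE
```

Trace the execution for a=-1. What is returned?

7

LOAD_FAST a → push -1. Stack: [-1]
LOAD_CONST → push 12. Stack: [-1, 12]
BINARY_OP + → -1 + 12 = 11. Stack: [11]
LOAD_FAST_LOAD_FAST a,a → push -1,-1. Stack: [11, -1, -1]
BINARY_OP | → -1 | -1 = -1. Stack: [11, -1]
BINARY_OP - → 11 - -1 = 12. Stack: [12]
STORE_FAST s → s=12. Stack: []
LOAD_FAST a → push -1. Stack: [-1]
LOAD_CONST → push 8. Stack: [-1, 8]
BINARY_OP + → -1 + 8 = 7. Stack: [7]
LOAD_CONST → push 3. Stack: [7, 3]
BINARY_OP - → 7 - 3 = 4. Stack: [4]
STORE_FAST y → y=4. Stack: []
LOAD_FAST s → push 12. Stack: [12]
LOAD_CONST → push 12. Stack: [12, 12]
BINARY_OP - → 12 - 12 = 0. Stack: [0]
LOAD_FAST y → push 4. Stack: [0, 4]
LOAD_CONST → push 1. Stack: [0, 4, 1]
BINARY_OP % → 4 % 1 = 0. Stack: [0, 0]
BINARY_OP + → 0 + 0 = 0. Stack: [0]
STORE_FAST u → u=0. Stack: []
LOAD_CONST → push 5. Stack: [5]
LOAD_FAST s → push 12. Stack: [5, 12]
BINARY_OP // → 5 // 12 = 0. Stack: [0]
LOAD_FAST_LOAD_FAST u,y → push 0,4. Stack: [0, 0, 4]
BINARY_OP * → 0 * 4 = 0. Stack: [0, 0]
BINARY_OP ^ → 0 ^ 0 = 0. Stack: [0]
STORE_FAST n → n=0. Stack: []
LOAD_FAST_LOAD_FAST u,s → push 0,12. Stack: [0, 12]
BINARY_OP * → 0 * 12 = 0. Stack: [0]
LOAD_CONST → push 7. Stack: [0, 7]
BINARY_OP ^ → 0 ^ 7 = 7. Stack: [7]
STORE_FAST m → m=7. Stack: []
LOAD_CONST → push 2. Stack: [2]
LOAD_CONST → push 6. Stack: [2, 6]
LOAD_FAST m → push 7. Stack: [2, 6, 7]
BINARY_OP % → 6 % 7 = 6. Stack: [2, 6]
BINARY_OP * → 2 * 6 = 12. Stack: [12]
STORE_FAST n → n=12. Stack: []
LOAD_FAST_LOAD_FAST m,u → push 7,0. Stack: [7, 0]
BINARY_OP - → 7 - 0 = 7. Stack: [7]
RETURN_VALUE → return 7.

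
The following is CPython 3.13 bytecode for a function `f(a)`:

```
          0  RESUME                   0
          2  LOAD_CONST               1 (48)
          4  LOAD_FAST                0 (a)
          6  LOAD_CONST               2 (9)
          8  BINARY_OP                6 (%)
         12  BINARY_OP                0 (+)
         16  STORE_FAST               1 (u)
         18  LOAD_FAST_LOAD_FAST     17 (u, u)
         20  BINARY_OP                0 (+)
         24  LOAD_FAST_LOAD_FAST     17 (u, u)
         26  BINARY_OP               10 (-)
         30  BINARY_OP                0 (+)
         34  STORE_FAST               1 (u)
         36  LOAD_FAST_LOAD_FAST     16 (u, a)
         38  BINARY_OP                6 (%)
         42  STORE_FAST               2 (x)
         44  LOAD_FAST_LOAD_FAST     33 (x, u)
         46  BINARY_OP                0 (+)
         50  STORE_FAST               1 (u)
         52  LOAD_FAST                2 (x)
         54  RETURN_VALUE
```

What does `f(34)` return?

8

LOAD_CONST → push 48. Stack: [48]
LOAD_FAST a → push 34. Stack: [48, 34]
LOAD_CONST → push 9. Stack: [48, 34, 9]
BINARY_OP % → 34 % 9 = 7. Stack: [48, 7]
BINARY_OP + → 48 + 7 = 55. Stack: [55]
STORE_FAST u → u=55. Stack: []
LOAD_FAST_LOAD_FAST u,u → push 55,55. Stack: [55, 55]
BINARY_OP + → 55 + 55 = 110. Stack: [110]
LOAD_FAST_LOAD_FAST u,u → push 55,55. Stack: [110, 55, 55]
BINARY_OP - → 55 - 55 = 0. Stack: [110, 0]
BINARY_OP + → 110 + 0 = 110. Stack: [110]
STORE_FAST u → u=110. Stack: []
LOAD_FAST_LOAD_FAST u,a → push 110,34. Stack: [110, 34]
BINARY_OP % → 110 % 34 = 8. Stack: [8]
STORE_FAST x → x=8. Stack: []
LOAD_FAST_LOAD_FAST x,u → push 8,110. Stack: [8, 110]
BINARY_OP + → 8 + 110 = 118. Stack: [118]
STORE_FAST u → u=118. Stack: []
LOAD_FAST x → push 8. Stack: [8]
RETURN_VALUE → return 8.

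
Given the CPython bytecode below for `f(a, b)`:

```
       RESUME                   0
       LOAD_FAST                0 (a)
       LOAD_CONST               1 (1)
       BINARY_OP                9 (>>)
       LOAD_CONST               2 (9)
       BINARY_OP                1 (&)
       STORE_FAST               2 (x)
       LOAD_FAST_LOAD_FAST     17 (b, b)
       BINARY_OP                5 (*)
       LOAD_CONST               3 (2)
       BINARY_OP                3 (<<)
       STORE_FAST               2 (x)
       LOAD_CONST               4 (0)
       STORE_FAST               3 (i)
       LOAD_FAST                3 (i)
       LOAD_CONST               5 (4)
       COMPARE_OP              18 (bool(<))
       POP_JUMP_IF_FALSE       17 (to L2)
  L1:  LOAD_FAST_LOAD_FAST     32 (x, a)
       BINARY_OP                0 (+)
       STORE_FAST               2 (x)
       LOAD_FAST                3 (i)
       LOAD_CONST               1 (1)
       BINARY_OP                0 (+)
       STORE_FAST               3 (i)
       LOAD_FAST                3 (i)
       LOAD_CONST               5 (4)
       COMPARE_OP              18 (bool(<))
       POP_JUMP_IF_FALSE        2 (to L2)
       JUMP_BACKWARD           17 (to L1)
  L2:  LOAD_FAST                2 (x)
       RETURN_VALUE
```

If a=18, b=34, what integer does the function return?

LOAD_FAST a → push 18. Stack: [18]
LOAD_CONST → push 1. Stack: [18, 1]
BINARY_OP >> → 18 >> 1 = 9. Stack: [9]
LOAD_CONST → push 9. Stack: [9, 9]
BINARY_OP & → 9 & 9 = 9. Stack: [9]
STORE_FAST x → x=9. Stack: []
LOAD_FAST_LOAD_FAST b,b → push 34,34. Stack: [34, 34]
BINARY_OP * → 34 * 34 = 1156. Stack: [1156]
LOAD_CONST → push 2. Stack: [1156, 2]
BINARY_OP << → 1156 << 2 = 4624. Stack: [4624]
STORE_FAST x → x=4624. Stack: []
LOAD_CONST → push 0. Stack: [0]
STORE_FAST i → i=0. Stack: []
LOAD_FAST i → push 0. Stack: [0]
LOAD_CONST → push 4. Stack: [0, 4]
COMPARE_OP bool(<) → 0 vs 4 = True. Stack: [True]
POP_JUMP_IF_FALSE → pop True; no jump. Stack: []
LOAD_FAST_LOAD_FAST x,a → push 4624,18. Stack: [4624, 18]
BINARY_OP + → 4624 + 18 = 4642. Stack: [4642]
STORE_FAST x → x=4642. Stack: []
LOAD_FAST i → push 0. Stack: [0]
LOAD_CONST → push 1. Stack: [0, 1]
BINARY_OP + → 0 + 1 = 1. Stack: [1]
STORE_FAST i → i=1. Stack: []
LOAD_FAST i → push 1. Stack: [1]
LOAD_CONST → push 4. Stack: [1, 4]
COMPARE_OP bool(<) → 1 vs 4 = True. Stack: [True]
POP_JUMP_IF_FALSE → pop True; no jump. Stack: []
LOAD_FAST_LOAD_FAST x,a → push 4642,18. Stack: [4642, 18]
BINARY_OP + → 4642 + 18 = 4660. Stack: [4660]
STORE_FAST x → x=4660. Stack: []
LOAD_FAST i → push 1. Stack: [1]
LOAD_CONST → push 1. Stack: [1, 1]
BINARY_OP + → 1 + 1 = 2. Stack: [2]
STORE_FAST i → i=2. Stack: []
LOAD_FAST i → push 2. Stack: [2]
LOAD_CONST → push 4. Stack: [2, 4]
COMPARE_OP bool(<) → 2 vs 4 = True. Stack: [True]
POP_JUMP_IF_FALSE → pop True; no jump. Stack: []
LOAD_FAST_LOAD_FAST x,a → push 4660,18. Stack: [4660, 18]
BINARY_OP + → 4660 + 18 = 4678. Stack: [4678]
STORE_FAST x → x=4678. Stack: []
LOAD_FAST i → push 2. Stack: [2]
LOAD_CONST → push 1. Stack: [2, 1]
BINARY_OP + → 2 + 1 = 3. Stack: [3]
STORE_FAST i → i=3. Stack: []
LOAD_FAST i → push 3. Stack: [3]
LOAD_CONST → push 4. Stack: [3, 4]
COMPARE_OP bool(<) → 3 vs 4 = True. Stack: [True]
POP_JUMP_IF_FALSE → pop True; no jump. Stack: []
LOAD_FAST_LOAD_FAST x,a → push 4678,18. Stack: [4678, 18]
BINARY_OP + → 4678 + 18 = 4696. Stack: [4696]
STORE_FAST x → x=4696. Stack: []
LOAD_FAST i → push 3. Stack: [3]
LOAD_CONST → push 1. Stack: [3, 1]
BINARY_OP + → 3 + 1 = 4. Stack: [4]
STORE_FAST i → i=4. Stack: []
LOAD_FAST i → push 4. Stack: [4]
LOAD_CONST → push 4. Stack: [4, 4]
COMPARE_OP bool(<) → 4 vs 4 = False. Stack: [False]
POP_JUMP_IF_FALSE → pop False; jump. Stack: []
LOAD_FAST x → push 4696. Stack: [4696]
RETURN_VALUE → return 4696.

4696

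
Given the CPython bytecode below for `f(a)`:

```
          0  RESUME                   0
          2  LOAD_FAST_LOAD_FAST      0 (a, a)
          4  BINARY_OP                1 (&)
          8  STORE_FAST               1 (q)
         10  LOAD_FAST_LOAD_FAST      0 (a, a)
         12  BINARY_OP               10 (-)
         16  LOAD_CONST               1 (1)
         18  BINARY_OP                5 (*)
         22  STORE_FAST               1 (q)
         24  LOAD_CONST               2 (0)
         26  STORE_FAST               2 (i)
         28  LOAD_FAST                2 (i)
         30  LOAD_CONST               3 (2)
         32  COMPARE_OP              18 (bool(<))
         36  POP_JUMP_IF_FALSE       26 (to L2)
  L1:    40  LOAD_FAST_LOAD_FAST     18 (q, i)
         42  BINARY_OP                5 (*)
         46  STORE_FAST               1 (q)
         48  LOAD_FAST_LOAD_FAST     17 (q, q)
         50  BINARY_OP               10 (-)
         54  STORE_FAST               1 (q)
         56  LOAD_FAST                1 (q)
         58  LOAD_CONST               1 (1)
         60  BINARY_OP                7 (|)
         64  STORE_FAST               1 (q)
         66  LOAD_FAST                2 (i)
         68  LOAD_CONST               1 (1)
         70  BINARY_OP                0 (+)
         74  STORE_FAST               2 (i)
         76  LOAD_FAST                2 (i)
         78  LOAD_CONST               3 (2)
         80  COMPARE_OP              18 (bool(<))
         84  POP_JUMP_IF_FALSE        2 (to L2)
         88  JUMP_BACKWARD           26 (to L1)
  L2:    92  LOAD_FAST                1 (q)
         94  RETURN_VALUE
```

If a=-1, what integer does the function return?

LOAD_FAST_LOAD_FAST a,a → push -1,-1. Stack: [-1, -1]
BINARY_OP & → -1 & -1 = -1. Stack: [-1]
STORE_FAST q → q=-1. Stack: []
LOAD_FAST_LOAD_FAST a,a → push -1,-1. Stack: [-1, -1]
BINARY_OP - → -1 - -1 = 0. Stack: [0]
LOAD_CONST → push 1. Stack: [0, 1]
BINARY_OP * → 0 * 1 = 0. Stack: [0]
STORE_FAST q → q=0. Stack: []
LOAD_CONST → push 0. Stack: [0]
STORE_FAST i → i=0. Stack: []
LOAD_FAST i → push 0. Stack: [0]
LOAD_CONST → push 2. Stack: [0, 2]
COMPARE_OP bool(<) → 0 vs 2 = True. Stack: [True]
POP_JUMP_IF_FALSE → pop True; no jump. Stack: []
LOAD_FAST_LOAD_FAST q,i → push 0,0. Stack: [0, 0]
BINARY_OP * → 0 * 0 = 0. Stack: [0]
STORE_FAST q → q=0. Stack: []
LOAD_FAST_LOAD_FAST q,q → push 0,0. Stack: [0, 0]
BINARY_OP - → 0 - 0 = 0. Stack: [0]
STORE_FAST q → q=0. Stack: []
LOAD_FAST q → push 0. Stack: [0]
LOAD_CONST → push 1. Stack: [0, 1]
BINARY_OP | → 0 | 1 = 1. Stack: [1]
STORE_FAST q → q=1. Stack: []
LOAD_FAST i → push 0. Stack: [0]
LOAD_CONST → push 1. Stack: [0, 1]
BINARY_OP + → 0 + 1 = 1. Stack: [1]
STORE_FAST i → i=1. Stack: []
LOAD_FAST i → push 1. Stack: [1]
LOAD_CONST → push 2. Stack: [1, 2]
COMPARE_OP bool(<) → 1 vs 2 = True. Stack: [True]
POP_JUMP_IF_FALSE → pop True; no jump. Stack: []
LOAD_FAST_LOAD_FAST q,i → push 1,1. Stack: [1, 1]
BINARY_OP * → 1 * 1 = 1. Stack: [1]
STORE_FAST q → q=1. Stack: []
LOAD_FAST_LOAD_FAST q,q → push 1,1. Stack: [1, 1]
BINARY_OP - → 1 - 1 = 0. Stack: [0]
STORE_FAST q → q=0. Stack: []
LOAD_FAST q → push 0. Stack: [0]
LOAD_CONST → push 1. Stack: [0, 1]
BINARY_OP | → 0 | 1 = 1. Stack: [1]
STORE_FAST q → q=1. Stack: []
LOAD_FAST i → push 1. Stack: [1]
LOAD_CONST → push 1. Stack: [1, 1]
BINARY_OP + → 1 + 1 = 2. Stack: [2]
STORE_FAST i → i=2. Stack: []
LOAD_FAST i → push 2. Stack: [2]
LOAD_CONST → push 2. Stack: [2, 2]
COMPARE_OP bool(<) → 2 vs 2 = False. Stack: [False]
POP_JUMP_IF_FALSE → pop False; jump. Stack: []
LOAD_FAST q → push 1. Stack: [1]
RETURN_VALUE → return 1.

1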